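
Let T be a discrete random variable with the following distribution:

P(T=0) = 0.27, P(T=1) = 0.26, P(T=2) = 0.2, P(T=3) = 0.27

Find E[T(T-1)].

2.02

E[T(T-1)] = Σ t(t-1)·P(T=t)
 = 0·0.27 + 0·0.26 + 2·0.2 + 6·0.27
 = 0 + 0 + 0.4 + 1.62
 = 2.02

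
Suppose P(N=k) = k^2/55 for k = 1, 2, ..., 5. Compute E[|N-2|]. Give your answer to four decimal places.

2.1273

E[|N-2|] = Σ |n-2|·P(N=n)
 = 1·1/55 + 0·4/55 + 1·9/55 + 2·16/55 + 3·5/11
 = 1/55 + 0 + 9/55 + 32/55 + 15/11
 = 117/55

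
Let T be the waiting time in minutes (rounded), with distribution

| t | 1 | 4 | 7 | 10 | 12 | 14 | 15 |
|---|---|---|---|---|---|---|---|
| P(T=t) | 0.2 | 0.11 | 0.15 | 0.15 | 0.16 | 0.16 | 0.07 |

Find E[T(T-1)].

86.06

E[T(T-1)] = Σ t(t-1)·P(T=t)
 = 0·0.2 + 12·0.11 + 42·0.15 + 90·0.15 + 132·0.16 + 182·0.16 + 210·0.07
 = 0 + 1.32 + 6.3 + 13.5 + 21.12 + 29.12 + 14.7
 = 86.06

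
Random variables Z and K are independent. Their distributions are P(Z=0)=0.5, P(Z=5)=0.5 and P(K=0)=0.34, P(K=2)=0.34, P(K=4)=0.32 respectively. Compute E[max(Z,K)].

3.48

E[max(Z,K)] = Σ_z Σ_k max(z,k) · P(Z=z)P(K=k)
 = 0·0.17 + 2·0.17 + 4·0.16 + 5·0.17 + 5·0.17 + 5·0.16
 = 0 + 0.34 + 0.64 + 0.85 + 0.85 + 0.8
 = 3.48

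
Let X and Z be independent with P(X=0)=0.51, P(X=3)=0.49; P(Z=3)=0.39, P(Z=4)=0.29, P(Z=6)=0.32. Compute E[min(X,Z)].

E[min(X,Z)] = Σ_x Σ_z min(x,z) · P(X=x)P(Z=z)
 = 0·0.1989 + 0·0.1479 + 0·0.1632 + 3·0.1911 + 3·0.1421 + 3·0.1568
 = 0 + 0 + 0 + 0.5733 + 0.4263 + 0.4704
 = 1.47

1.47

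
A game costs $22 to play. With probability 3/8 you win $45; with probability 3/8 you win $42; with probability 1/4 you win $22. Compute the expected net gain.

16.125

E[payout] = 45·3/8 + 42·3/8 + 22·1/4
 = 135/8 + 63/4 + 11/2
 = 305/8
Net = 305/8 - 22 = 129/8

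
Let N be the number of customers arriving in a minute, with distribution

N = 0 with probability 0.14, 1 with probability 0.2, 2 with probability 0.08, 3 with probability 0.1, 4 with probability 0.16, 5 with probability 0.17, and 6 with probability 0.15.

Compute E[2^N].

E[2^N] = Σ 2^n·P(N=n)
 = 1·0.14 + 2·0.2 + 4·0.08 + 8·0.1 + 16·0.16 + 32·0.17 + 64·0.15
 = 0.14 + 0.4 + 0.32 + 0.8 + 2.56 + 5.44 + 9.6
 = 19.26

19.26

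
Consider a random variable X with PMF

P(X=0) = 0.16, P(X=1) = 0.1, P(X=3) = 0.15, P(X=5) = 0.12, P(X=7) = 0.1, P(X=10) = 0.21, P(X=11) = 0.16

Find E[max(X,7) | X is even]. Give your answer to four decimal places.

8.7027

P(X is even) = 0.16 + 0.21 = 0.37.
E[max(X,7) | X is even] = [7·0.16 + 10·0.21] / 0.37
 = 3.22 / 0.37
 = 322/37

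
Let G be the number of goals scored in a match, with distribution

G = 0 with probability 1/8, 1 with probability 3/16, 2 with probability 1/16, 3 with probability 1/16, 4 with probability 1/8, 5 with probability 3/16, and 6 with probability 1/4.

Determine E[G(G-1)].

13.25

E[G(G-1)] = Σ g(g-1)·P(G=g)
 = 0·1/8 + 0·3/16 + 2·1/16 + 6·1/16 + 12·1/8 + 20·3/16 + 30·1/4
 = 0 + 0 + 1/8 + 3/8 + 3/2 + 15/4 + 15/2
 = 53/4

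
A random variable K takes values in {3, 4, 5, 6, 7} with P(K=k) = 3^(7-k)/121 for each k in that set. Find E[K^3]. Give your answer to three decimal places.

49.843

E[K^3] = Σ k^3·P(K=k)
 = 27·81/121 + 64·27/121 + 125·9/121 + 216·3/121 + 343·1/121
 = 2187/121 + 1728/121 + 1125/121 + 648/121 + 343/121
 = 6031/121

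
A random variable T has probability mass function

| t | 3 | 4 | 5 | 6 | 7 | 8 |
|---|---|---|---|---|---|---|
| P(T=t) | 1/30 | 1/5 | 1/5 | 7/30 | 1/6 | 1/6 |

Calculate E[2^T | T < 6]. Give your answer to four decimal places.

22.7692

P(T < 6) = 1/30 + 1/5 + 1/5 = 13/30.
E[2^T | T < 6] = [8·1/30 + 16·1/5 + 32·1/5] / (13/30)
 = 148/15 / (13/30)
 = 296/13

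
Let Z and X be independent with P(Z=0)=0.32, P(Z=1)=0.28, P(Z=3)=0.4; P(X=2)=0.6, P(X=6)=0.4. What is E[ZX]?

E[ZX] = Σ_z Σ_x zx · P(Z=z)P(X=x)
 = 0·0.192 + 0·0.128 + 2·0.168 + 6·0.112 + 6·0.24 + 18·0.16
 = 0 + 0 + 0.336 + 0.672 + 1.44 + 2.88
 = 5.328

5.328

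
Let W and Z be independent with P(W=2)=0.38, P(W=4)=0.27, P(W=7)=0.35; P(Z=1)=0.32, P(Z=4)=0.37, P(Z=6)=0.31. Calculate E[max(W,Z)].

E[max(W,Z)] = Σ_w Σ_z max(w,z) · P(W=w)P(Z=z)
 = 2·0.1216 + 4·0.1406 + 6·0.1178 + 4·0.0864 + 4·0.0999 + 6·0.0837 + 7·0.112 + 7·0.1295 + 7·0.1085
 = 0.2432 + 0.5624 + 0.7068 + 0.3456 + 0.3996 + 0.5022 + 0.784 + 0.9065 + 0.7595
 = 5.2098

5.2098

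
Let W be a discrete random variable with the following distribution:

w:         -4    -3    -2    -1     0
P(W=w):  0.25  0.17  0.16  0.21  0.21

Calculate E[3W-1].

E[3W-1] = Σ (3w-1)·P(W=w)
 = (-13)·0.25 + (-10)·0.17 + (-7)·0.16 + (-4)·0.21 + (-1)·0.21
 = (-3.25) + (-1.7) + (-1.12) + (-0.84) + (-0.21)
 = -7.12

-7.12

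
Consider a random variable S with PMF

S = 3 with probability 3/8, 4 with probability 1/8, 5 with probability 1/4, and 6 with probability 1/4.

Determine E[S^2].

E[S^2] = Σ s^2·P(S=s)
 = 9·3/8 + 16·1/8 + 25·1/4 + 36·1/4
 = 27/8 + 2 + 25/4 + 9
 = 165/8

20.625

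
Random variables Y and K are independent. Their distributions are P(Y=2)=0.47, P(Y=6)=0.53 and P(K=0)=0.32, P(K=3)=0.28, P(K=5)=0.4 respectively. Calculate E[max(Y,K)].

4.8156

E[max(Y,K)] = Σ_y Σ_k max(y,k) · P(Y=y)P(K=k)
 = 2·0.1504 + 3·0.1316 + 5·0.188 + 6·0.1696 + 6·0.1484 + 6·0.212
 = 0.3008 + 0.3948 + 0.94 + 1.0176 + 0.8904 + 1.272
 = 4.8156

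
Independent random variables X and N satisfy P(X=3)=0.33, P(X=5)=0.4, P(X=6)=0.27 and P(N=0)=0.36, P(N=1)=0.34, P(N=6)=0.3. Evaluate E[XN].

E[XN] = Σ_x Σ_n xn · P(X=x)P(N=n)
 = 0·0.1188 + 3·0.1122 + 18·0.099 + 0·0.144 + 5·0.136 + 30·0.12 + 0·0.0972 + 6·0.0918 + 36·0.081
 = 0 + 0.3366 + 1.782 + 0 + 0.68 + 3.6 + 0 + 0.5508 + 2.916
 = 9.8654

9.8654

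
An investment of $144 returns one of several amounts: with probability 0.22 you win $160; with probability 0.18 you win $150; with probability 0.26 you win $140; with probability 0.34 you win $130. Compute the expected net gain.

-1.2

E[payout] = 160·0.22 + 150·0.18 + 140·0.26 + 130·0.34
 = 35.2 + 27 + 36.4 + 44.2
 = 142.8
Net = 142.8 - 144 = -1.2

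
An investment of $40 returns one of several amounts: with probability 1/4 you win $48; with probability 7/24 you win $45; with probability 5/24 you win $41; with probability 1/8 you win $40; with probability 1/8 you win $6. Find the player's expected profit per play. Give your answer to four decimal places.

-0.5833

E[payout] = 48·1/4 + 45·7/24 + 41·5/24 + 40·1/8 + 6·1/8
 = 12 + 105/8 + 205/24 + 5 + 3/4
 = 473/12
Net = 473/12 - 40 = -7/12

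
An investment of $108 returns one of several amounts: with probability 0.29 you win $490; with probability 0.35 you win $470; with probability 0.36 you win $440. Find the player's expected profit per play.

E[payout] = 490·0.29 + 470·0.35 + 440·0.36
 = 142.1 + 164.5 + 158.4
 = 465
Net = 465 - 108 = 357

357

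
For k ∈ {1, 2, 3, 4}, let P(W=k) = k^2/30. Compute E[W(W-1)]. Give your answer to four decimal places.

8.4667

E[W(W-1)] = Σ w(w-1)·P(W=w)
 = 0·1/30 + 2·2/15 + 6·3/10 + 12·8/15
 = 0 + 4/15 + 9/5 + 32/5
 = 127/15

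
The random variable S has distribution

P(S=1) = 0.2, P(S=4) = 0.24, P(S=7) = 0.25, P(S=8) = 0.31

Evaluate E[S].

E[S] = Σ s·P(S=s)
 = 1·0.2 + 4·0.24 + 7·0.25 + 8·0.31
 = 0.2 + 0.96 + 1.75 + 2.48
 = 5.39

5.39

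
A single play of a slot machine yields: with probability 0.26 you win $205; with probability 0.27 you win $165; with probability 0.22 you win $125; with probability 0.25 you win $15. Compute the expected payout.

E[payout] = 205·0.26 + 165·0.27 + 125·0.22 + 15·0.25
 = 53.3 + 44.55 + 27.5 + 3.75
 = 129.1

129.1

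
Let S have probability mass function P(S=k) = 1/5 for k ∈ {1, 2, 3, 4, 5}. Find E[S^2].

11

E[S^2] = Σ s^2·P(S=s)
 = 1·1/5 + 4·1/5 + 9·1/5 + 16·1/5 + 25·1/5
 = 1/5 + 4/5 + 9/5 + 16/5 + 5
 = 11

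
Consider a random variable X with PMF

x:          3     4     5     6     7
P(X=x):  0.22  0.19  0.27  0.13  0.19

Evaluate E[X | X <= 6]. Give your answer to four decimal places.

P(X <= 6) = 0.22 + 0.19 + 0.27 + 0.13 = 0.81.
E[X | X <= 6] = [3·0.22 + 4·0.19 + 5·0.27 + 6·0.13] / 0.81
 = 3.55 / 0.81
 = 355/81

4.3827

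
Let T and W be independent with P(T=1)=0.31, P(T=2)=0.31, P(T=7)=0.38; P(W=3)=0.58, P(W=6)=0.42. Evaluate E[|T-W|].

2.7524

E[|T-W|] = Σ_t Σ_w |t-w| · P(T=t)P(W=w)
 = 2·0.1798 + 5·0.1302 + 1·0.1798 + 4·0.1302 + 4·0.2204 + 1·0.1596
 = 0.3596 + 0.651 + 0.1798 + 0.5208 + 0.8816 + 0.1596
 = 2.7524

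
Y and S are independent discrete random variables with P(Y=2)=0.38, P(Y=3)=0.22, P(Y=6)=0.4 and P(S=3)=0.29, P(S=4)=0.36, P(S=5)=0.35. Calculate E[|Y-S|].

E[|Y-S|] = Σ_y Σ_s |y-s| · P(Y=y)P(S=s)
 = 1·0.1102 + 2·0.1368 + 3·0.133 + 0·0.0638 + 1·0.0792 + 2·0.077 + 3·0.116 + 2·0.144 + 1·0.14
 = 0.1102 + 0.2736 + 0.399 + 0 + 0.0792 + 0.154 + 0.348 + 0.288 + 0.14
 = 1.792

1.792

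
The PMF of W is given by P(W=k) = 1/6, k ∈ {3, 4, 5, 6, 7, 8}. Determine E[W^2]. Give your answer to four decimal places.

33.1667

E[W^2] = Σ w^2·P(W=w)
 = 9·1/6 + 16·1/6 + 25·1/6 + 36·1/6 + 49·1/6 + 64·1/6
 = 3/2 + 8/3 + 25/6 + 6 + 49/6 + 32/3
 = 199/6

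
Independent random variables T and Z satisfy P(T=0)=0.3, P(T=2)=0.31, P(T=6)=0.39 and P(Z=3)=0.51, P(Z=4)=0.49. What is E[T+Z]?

E[T+Z] = Σ_t Σ_z (t+z) · P(T=t)P(Z=z)
 = 3·0.153 + 4·0.147 + 5·0.1581 + 6·0.1519 + 9·0.1989 + 10·0.1911
 = 0.459 + 0.588 + 0.7905 + 0.9114 + 1.7901 + 1.911
 = 6.45

6.45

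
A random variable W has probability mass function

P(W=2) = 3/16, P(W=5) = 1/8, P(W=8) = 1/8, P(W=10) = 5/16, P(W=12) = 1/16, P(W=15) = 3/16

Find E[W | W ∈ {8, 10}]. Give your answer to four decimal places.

9.4286

P(W ∈ {8, 10}) = 1/8 + 5/16 = 7/16.
E[W | W ∈ {8, 10}] = [8·1/8 + 10·5/16] / (7/16)
 = 33/8 / (7/16)
 = 66/7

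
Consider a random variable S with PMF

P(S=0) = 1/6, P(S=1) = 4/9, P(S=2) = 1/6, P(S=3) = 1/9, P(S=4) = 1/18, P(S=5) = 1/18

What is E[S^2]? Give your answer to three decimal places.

4.389

E[S^2] = Σ s^2·P(S=s)
 = 0·1/6 + 1·4/9 + 4·1/6 + 9·1/9 + 16·1/18 + 25·1/18
 = 0 + 4/9 + 2/3 + 1 + 8/9 + 25/18
 = 79/18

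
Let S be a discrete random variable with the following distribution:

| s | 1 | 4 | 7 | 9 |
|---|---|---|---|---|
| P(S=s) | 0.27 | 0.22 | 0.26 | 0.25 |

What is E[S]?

5.22

E[S] = Σ s·P(S=s)
 = 1·0.27 + 4·0.22 + 7·0.26 + 9·0.25
 = 0.27 + 0.88 + 1.82 + 2.25
 = 5.22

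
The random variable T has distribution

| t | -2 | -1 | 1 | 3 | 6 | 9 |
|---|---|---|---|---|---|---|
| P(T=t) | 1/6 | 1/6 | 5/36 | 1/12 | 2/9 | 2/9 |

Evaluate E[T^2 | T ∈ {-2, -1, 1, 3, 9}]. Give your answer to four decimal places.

25.3571

P(T ∈ {-2, -1, 1, 3, 9}) = 1/6 + 1/6 + 5/36 + 1/12 + 2/9 = 7/9.
E[T^2 | T ∈ {-2, -1, 1, 3, 9}] = [4·1/6 + 1·1/6 + 1·5/36 + 9·1/12 + 81·2/9] / (7/9)
 = 355/18 / (7/9)
 = 355/14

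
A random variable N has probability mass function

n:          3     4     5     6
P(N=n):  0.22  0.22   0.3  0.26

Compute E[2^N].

E[2^N] = Σ 2^n·P(N=n)
 = 8·0.22 + 16·0.22 + 32·0.3 + 64·0.26
 = 1.76 + 3.52 + 9.6 + 16.64
 = 31.52

31.52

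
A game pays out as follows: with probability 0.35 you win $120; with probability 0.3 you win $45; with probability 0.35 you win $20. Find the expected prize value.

62.5

E[payout] = 120·0.35 + 45·0.3 + 20·0.35
 = 42 + 13.5 + 7
 = 62.5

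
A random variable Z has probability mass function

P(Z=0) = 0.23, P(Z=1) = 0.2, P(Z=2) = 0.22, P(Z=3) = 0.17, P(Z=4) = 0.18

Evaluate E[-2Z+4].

E[-2Z+4] = Σ (-2z+4)·P(Z=z)
 = 4·0.23 + 2·0.2 + 0·0.22 + (-2)·0.17 + (-4)·0.18
 = 0.92 + 0.4 + 0 + (-0.34) + (-0.72)
 = 0.26

0.26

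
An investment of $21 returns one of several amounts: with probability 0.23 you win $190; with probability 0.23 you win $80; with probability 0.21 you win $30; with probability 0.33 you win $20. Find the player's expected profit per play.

E[payout] = 190·0.23 + 80·0.23 + 30·0.21 + 20·0.33
 = 43.7 + 18.4 + 6.3 + 6.6
 = 75
Net = 75 - 21 = 54

54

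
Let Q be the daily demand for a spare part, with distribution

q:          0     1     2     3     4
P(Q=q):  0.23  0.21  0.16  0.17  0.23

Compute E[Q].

1.96

E[Q] = Σ q·P(Q=q)
 = 0·0.23 + 1·0.21 + 2·0.16 + 3·0.17 + 4·0.23
 = 0 + 0.21 + 0.32 + 0.51 + 0.92
 = 1.96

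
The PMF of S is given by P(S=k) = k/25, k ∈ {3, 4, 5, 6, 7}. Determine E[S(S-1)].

25.6

E[S(S-1)] = Σ s(s-1)·P(S=s)
 = 6·3/25 + 12·4/25 + 20·1/5 + 30·6/25 + 42·7/25
 = 18/25 + 48/25 + 4 + 36/5 + 294/25
 = 128/5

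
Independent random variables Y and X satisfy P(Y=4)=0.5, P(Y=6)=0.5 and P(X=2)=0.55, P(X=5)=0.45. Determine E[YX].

E[YX] = Σ_y Σ_x yx · P(Y=y)P(X=x)
 = 8·0.275 + 20·0.225 + 12·0.275 + 30·0.225
 = 2.2 + 4.5 + 3.3 + 6.75
 = 16.75

16.75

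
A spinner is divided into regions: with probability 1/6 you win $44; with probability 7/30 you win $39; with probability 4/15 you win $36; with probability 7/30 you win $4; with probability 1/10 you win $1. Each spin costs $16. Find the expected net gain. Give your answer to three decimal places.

E[payout] = 44·1/6 + 39·7/30 + 36·4/15 + 4·7/30 + 1·1/10
 = 22/3 + 91/10 + 48/5 + 14/15 + 1/10
 = 406/15
Net = 406/15 - 16 = 166/15

11.067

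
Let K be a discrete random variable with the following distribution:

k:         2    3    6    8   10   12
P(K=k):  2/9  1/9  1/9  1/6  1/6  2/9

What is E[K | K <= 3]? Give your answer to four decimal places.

P(K <= 3) = 2/9 + 1/9 = 1/3.
E[K | K <= 3] = [2·2/9 + 3·1/9] / (1/3)
 = 7/9 / (1/3)
 = 7/3

2.3333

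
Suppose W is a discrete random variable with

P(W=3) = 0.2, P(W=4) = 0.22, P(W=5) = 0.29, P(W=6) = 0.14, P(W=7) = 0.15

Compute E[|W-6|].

1.48

E[|W-6|] = Σ |w-6|·P(W=w)
 = 3·0.2 + 2·0.22 + 1·0.29 + 0·0.14 + 1·0.15
 = 0.6 + 0.44 + 0.29 + 0 + 0.15
 = 1.48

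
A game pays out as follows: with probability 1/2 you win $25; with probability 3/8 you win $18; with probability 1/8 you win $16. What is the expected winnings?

21.25

E[payout] = 25·1/2 + 18·3/8 + 16·1/8
 = 25/2 + 27/4 + 2
 = 85/4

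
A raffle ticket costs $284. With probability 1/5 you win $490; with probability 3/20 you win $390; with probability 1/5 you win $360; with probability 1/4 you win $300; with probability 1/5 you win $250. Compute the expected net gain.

E[payout] = 490·1/5 + 390·3/20 + 360·1/5 + 300·1/4 + 250·1/5
 = 98 + 117/2 + 72 + 75 + 50
 = 707/2
Net = 707/2 - 284 = 139/2

69.5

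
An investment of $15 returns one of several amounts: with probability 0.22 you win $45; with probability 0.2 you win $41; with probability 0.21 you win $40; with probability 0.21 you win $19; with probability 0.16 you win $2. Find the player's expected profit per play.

15.81

E[payout] = 45·0.22 + 41·0.2 + 40·0.21 + 19·0.21 + 2·0.16
 = 9.9 + 8.2 + 8.4 + 3.99 + 0.32
 = 30.81
Net = 30.81 - 15 = 15.81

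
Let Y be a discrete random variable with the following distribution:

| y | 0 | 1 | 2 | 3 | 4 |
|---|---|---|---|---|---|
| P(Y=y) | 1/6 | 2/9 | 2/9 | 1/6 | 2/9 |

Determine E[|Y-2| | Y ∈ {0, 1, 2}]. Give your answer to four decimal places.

0.9091

P(Y ∈ {0, 1, 2}) = 1/6 + 2/9 + 2/9 = 11/18.
E[|Y-2| | Y ∈ {0, 1, 2}] = [2·1/6 + 1·2/9 + 0·2/9] / (11/18)
 = 5/9 / (11/18)
 = 10/11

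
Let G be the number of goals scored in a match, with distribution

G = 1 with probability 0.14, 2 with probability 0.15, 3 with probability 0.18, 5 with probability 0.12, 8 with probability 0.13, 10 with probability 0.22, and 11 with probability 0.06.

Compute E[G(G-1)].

E[G(G-1)] = Σ g(g-1)·P(G=g)
 = 0·0.14 + 2·0.15 + 6·0.18 + 20·0.12 + 56·0.13 + 90·0.22 + 110·0.06
 = 0 + 0.3 + 1.08 + 2.4 + 7.28 + 19.8 + 6.6
 = 37.46

37.46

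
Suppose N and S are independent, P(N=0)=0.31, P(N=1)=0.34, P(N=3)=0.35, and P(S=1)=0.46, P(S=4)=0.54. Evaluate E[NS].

E[NS] = Σ_n Σ_s ns · P(N=n)P(S=s)
 = 0·0.1426 + 0·0.1674 + 1·0.1564 + 4·0.1836 + 3·0.161 + 12·0.189
 = 0 + 0 + 0.1564 + 0.7344 + 0.483 + 2.268
 = 3.6418

3.6418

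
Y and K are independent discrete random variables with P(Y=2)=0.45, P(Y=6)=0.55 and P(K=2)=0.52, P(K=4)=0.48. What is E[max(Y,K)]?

4.632

E[max(Y,K)] = Σ_y Σ_k max(y,k) · P(Y=y)P(K=k)
 = 2·0.234 + 4·0.216 + 6·0.286 + 6·0.264
 = 0.468 + 0.864 + 1.716 + 1.584
 = 4.632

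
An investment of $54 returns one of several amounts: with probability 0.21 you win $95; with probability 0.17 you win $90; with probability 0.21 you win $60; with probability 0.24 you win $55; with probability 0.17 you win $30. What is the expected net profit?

12.15

E[payout] = 95·0.21 + 90·0.17 + 60·0.21 + 55·0.24 + 30·0.17
 = 19.95 + 15.3 + 12.6 + 13.2 + 5.1
 = 66.15
Net = 66.15 - 54 = 12.15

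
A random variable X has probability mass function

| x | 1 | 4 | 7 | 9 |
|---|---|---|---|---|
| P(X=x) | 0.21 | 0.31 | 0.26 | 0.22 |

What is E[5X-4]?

22.25

E[5X-4] = Σ (5x-4)·P(X=x)
 = 1·0.21 + 16·0.31 + 31·0.26 + 41·0.22
 = 0.21 + 4.96 + 8.06 + 9.02
 = 22.25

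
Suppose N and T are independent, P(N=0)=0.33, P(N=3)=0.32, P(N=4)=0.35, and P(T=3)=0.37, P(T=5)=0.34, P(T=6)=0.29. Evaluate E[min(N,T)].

E[min(N,T)] = Σ_n Σ_t min(n,t) · P(N=n)P(T=t)
 = 0·0.1221 + 0·0.1122 + 0·0.0957 + 3·0.1184 + 3·0.1088 + 3·0.0928 + 3·0.1295 + 4·0.119 + 4·0.1015
 = 0 + 0 + 0 + 0.3552 + 0.3264 + 0.2784 + 0.3885 + 0.476 + 0.406
 = 2.2305

2.2305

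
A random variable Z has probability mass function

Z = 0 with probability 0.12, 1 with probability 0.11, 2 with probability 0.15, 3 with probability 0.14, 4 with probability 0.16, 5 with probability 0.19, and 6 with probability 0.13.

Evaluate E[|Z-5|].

2.06

E[|Z-5|] = Σ |z-5|·P(Z=z)
 = 5·0.12 + 4·0.11 + 3·0.15 + 2·0.14 + 1·0.16 + 0·0.19 + 1·0.13
 = 0.6 + 0.44 + 0.45 + 0.28 + 0.16 + 0 + 0.13
 = 2.06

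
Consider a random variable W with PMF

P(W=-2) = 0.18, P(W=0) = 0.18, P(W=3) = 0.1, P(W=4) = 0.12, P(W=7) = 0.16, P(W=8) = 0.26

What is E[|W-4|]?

3.42

E[|W-4|] = Σ |w-4|·P(W=w)
 = 6·0.18 + 4·0.18 + 1·0.1 + 0·0.12 + 3·0.16 + 4·0.26
 = 1.08 + 0.72 + 0.1 + 0 + 0.48 + 1.04
 = 3.42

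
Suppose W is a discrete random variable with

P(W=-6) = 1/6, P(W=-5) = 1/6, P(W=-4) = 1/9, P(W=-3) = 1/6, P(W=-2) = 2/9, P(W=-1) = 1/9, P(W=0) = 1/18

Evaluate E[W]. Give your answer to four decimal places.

-3.3333

E[W] = Σ w·P(W=w)
 = (-6)·1/6 + (-5)·1/6 + (-4)·1/9 + (-3)·1/6 + (-2)·2/9 + (-1)·1/9 + 0·1/18
 = (-1) + (-5/6) + (-4/9) + (-1/2) + (-4/9) + (-1/9) + 0
 = -10/3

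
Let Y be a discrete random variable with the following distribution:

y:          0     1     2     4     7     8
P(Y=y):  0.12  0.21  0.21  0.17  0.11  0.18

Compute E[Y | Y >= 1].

4

P(Y >= 1) = 0.21 + 0.21 + 0.17 + 0.11 + 0.18 = 0.88.
E[Y | Y >= 1] = [1·0.21 + 2·0.21 + 4·0.17 + 7·0.11 + 8·0.18] / 0.88
 = 3.52 / 0.88
 = 4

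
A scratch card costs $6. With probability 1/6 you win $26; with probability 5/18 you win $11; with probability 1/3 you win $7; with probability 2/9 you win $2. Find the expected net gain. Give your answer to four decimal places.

E[payout] = 26·1/6 + 11·5/18 + 7·1/3 + 2·2/9
 = 13/3 + 55/18 + 7/3 + 4/9
 = 61/6
Net = 61/6 - 6 = 25/6

4.1667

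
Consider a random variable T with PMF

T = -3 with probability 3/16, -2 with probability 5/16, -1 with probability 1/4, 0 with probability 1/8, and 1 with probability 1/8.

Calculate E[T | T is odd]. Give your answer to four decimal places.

-1.2222

P(T is odd) = 3/16 + 1/4 + 1/8 = 9/16.
E[T | T is odd] = [(-3)·3/16 + (-1)·1/4 + 1·1/8] / (9/16)
 = -11/16 / (9/16)
 = -11/9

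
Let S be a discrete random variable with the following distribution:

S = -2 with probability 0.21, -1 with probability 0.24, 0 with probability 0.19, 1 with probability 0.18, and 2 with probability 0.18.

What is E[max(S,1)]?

1.18

E[max(S,1)] = Σ max(s,1)·P(S=s)
 = 1·0.21 + 1·0.24 + 1·0.19 + 1·0.18 + 2·0.18
 = 0.21 + 0.24 + 0.19 + 0.18 + 0.36
 = 1.18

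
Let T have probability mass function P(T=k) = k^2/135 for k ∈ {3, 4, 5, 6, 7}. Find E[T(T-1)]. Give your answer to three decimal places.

E[T(T-1)] = Σ t(t-1)·P(T=t)
 = 6·1/15 + 12·16/135 + 20·5/27 + 30·4/15 + 42·49/135
 = 2/5 + 64/45 + 100/27 + 8 + 686/45
 = 3884/135

28.770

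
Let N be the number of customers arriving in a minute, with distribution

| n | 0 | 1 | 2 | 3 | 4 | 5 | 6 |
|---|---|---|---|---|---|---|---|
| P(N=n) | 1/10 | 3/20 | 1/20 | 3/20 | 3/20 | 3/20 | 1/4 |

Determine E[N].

E[N] = Σ n·P(N=n)
 = 0·1/10 + 1·3/20 + 2·1/20 + 3·3/20 + 4·3/20 + 5·3/20 + 6·1/4
 = 0 + 3/20 + 1/10 + 9/20 + 3/5 + 3/4 + 3/2
 = 71/20

3.55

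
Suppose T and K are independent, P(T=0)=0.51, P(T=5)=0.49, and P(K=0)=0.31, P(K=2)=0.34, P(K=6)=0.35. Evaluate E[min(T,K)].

E[min(T,K)] = Σ_t Σ_k min(t,k) · P(T=t)P(K=k)
 = 0·0.1581 + 0·0.1734 + 0·0.1785 + 0·0.1519 + 2·0.1666 + 5·0.1715
 = 0 + 0 + 0 + 0 + 0.3332 + 0.8575
 = 1.1907

1.1907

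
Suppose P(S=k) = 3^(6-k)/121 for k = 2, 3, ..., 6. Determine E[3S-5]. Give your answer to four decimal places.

2.4380

E[3S-5] = Σ (3s-5)·P(S=s)
 = 1·81/121 + 4·27/121 + 7·9/121 + 10·3/121 + 13·1/121
 = 81/121 + 108/121 + 63/121 + 30/121 + 13/121
 = 295/121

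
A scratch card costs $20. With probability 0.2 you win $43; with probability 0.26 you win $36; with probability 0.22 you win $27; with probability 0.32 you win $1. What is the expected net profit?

4.22

E[payout] = 43·0.2 + 36·0.26 + 27·0.22 + 1·0.32
 = 8.6 + 9.36 + 5.94 + 0.32
 = 24.22
Net = 24.22 - 20 = 4.22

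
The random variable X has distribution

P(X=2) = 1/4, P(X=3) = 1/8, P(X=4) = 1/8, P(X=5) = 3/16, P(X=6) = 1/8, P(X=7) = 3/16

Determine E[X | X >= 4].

P(X >= 4) = 1/8 + 3/16 + 1/8 + 3/16 = 5/8.
E[X | X >= 4] = [4·1/8 + 5·3/16 + 6·1/8 + 7·3/16] / (5/8)
 = 7/2 / (5/8)
 = 28/5

5.6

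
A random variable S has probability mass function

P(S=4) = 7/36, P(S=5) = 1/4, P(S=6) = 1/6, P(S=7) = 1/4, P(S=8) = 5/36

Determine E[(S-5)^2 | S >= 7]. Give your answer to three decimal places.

P(S >= 7) = 1/4 + 5/36 = 7/18.
E[(S-5)^2 | S >= 7] = [4·1/4 + 9·5/36] / (7/18)
 = 9/4 / (7/18)
 = 81/14

5.786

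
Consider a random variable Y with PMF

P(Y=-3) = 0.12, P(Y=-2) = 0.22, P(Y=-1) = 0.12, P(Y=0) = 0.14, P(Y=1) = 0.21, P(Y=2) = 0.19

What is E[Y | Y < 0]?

P(Y < 0) = 0.12 + 0.22 + 0.12 = 0.46.
E[Y | Y < 0] = [(-3)·0.12 + (-2)·0.22 + (-1)·0.12] / 0.46
 = -0.92 / 0.46
 = -2

-2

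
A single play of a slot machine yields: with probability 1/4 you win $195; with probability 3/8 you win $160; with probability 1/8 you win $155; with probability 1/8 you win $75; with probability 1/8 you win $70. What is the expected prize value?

E[payout] = 195·1/4 + 160·3/8 + 155·1/8 + 75·1/8 + 70·1/8
 = 195/4 + 60 + 155/8 + 75/8 + 35/4
 = 585/4

146.25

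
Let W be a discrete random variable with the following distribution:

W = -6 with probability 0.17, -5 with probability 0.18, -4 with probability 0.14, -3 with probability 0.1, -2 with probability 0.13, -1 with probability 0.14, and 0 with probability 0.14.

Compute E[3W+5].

E[3W+5] = Σ (3w+5)·P(W=w)
 = (-13)·0.17 + (-10)·0.18 + (-7)·0.14 + (-4)·0.1 + (-1)·0.13 + 2·0.14 + 5·0.14
 = (-2.21) + (-1.8) + (-0.98) + (-0.4) + (-0.13) + 0.28 + 0.7
 = -4.54

-4.54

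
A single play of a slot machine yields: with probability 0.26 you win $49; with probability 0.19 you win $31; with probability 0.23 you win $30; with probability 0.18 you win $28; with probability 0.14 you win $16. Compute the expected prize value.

E[payout] = 49·0.26 + 31·0.19 + 30·0.23 + 28·0.18 + 16·0.14
 = 12.74 + 5.89 + 6.9 + 5.04 + 2.24
 = 32.81

32.81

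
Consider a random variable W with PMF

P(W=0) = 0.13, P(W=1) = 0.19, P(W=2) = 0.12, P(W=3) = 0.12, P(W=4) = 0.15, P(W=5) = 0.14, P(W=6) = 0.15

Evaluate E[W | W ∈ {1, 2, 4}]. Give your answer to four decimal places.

P(W ∈ {1, 2, 4}) = 0.19 + 0.12 + 0.15 = 0.46.
E[W | W ∈ {1, 2, 4}] = [1·0.19 + 2·0.12 + 4·0.15] / 0.46
 = 1.03 / 0.46
 = 103/46

2.2391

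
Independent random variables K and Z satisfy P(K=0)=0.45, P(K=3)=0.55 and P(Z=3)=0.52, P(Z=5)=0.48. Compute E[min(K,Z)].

E[min(K,Z)] = Σ_k Σ_z min(k,z) · P(K=k)P(Z=z)
 = 0·0.234 + 0·0.216 + 3·0.286 + 3·0.264
 = 0 + 0 + 0.858 + 0.792
 = 1.65

1.65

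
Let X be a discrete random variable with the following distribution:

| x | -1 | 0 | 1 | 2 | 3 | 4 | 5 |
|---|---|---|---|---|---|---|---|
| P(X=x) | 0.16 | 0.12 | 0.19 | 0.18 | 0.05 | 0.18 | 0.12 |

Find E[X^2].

7.4

E[X^2] = Σ x^2·P(X=x)
 = 1·0.16 + 0·0.12 + 1·0.19 + 4·0.18 + 9·0.05 + 16·0.18 + 25·0.12
 = 0.16 + 0 + 0.19 + 0.72 + 0.45 + 2.88 + 3
 = 7.4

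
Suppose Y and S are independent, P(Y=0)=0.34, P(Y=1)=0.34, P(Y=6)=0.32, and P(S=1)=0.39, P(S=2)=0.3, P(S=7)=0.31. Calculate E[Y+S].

E[Y+S] = Σ_y Σ_s (y+s) · P(Y=y)P(S=s)
 = 1·0.1326 + 2·0.102 + 7·0.1054 + 2·0.1326 + 3·0.102 + 8·0.1054 + 7·0.1248 + 8·0.096 + 13·0.0992
 = 0.1326 + 0.204 + 0.7378 + 0.2652 + 0.306 + 0.8432 + 0.8736 + 0.768 + 1.2896
 = 5.42

5.42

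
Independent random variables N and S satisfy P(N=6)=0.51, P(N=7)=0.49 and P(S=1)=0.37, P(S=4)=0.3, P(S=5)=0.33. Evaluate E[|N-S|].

3.27

E[|N-S|] = Σ_n Σ_s |n-s| · P(N=n)P(S=s)
 = 5·0.1887 + 2·0.153 + 1·0.1683 + 6·0.1813 + 3·0.147 + 2·0.1617
 = 0.9435 + 0.306 + 0.1683 + 1.0878 + 0.441 + 0.3234
 = 3.27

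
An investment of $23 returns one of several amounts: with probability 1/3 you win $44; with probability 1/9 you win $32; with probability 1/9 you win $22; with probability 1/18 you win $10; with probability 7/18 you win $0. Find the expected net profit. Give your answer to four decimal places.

E[payout] = 44·1/3 + 32·1/9 + 22·1/9 + 10·1/18 + 0·7/18
 = 44/3 + 32/9 + 22/9 + 5/9 + 0
 = 191/9
Net = 191/9 - 23 = -16/9

-1.7778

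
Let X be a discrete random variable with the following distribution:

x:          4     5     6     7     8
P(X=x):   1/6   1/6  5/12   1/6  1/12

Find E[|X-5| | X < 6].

P(X < 6) = 1/6 + 1/6 = 1/3.
E[|X-5| | X < 6] = [1·1/6 + 0·1/6] / (1/3)
 = 1/6 / (1/3)
 = 1/2

0.5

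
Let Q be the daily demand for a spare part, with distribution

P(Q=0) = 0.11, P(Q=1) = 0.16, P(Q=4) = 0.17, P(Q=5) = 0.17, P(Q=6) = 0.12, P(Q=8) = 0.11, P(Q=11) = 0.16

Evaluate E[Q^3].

E[Q^3] = Σ q^3·P(Q=q)
 = 0·0.11 + 1·0.16 + 64·0.17 + 125·0.17 + 216·0.12 + 512·0.11 + 1331·0.16
 = 0 + 0.16 + 10.88 + 21.25 + 25.92 + 56.32 + 212.96
 = 327.49

327.49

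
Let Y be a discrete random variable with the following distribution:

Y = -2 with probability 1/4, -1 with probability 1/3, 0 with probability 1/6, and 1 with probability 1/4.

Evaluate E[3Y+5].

E[3Y+5] = Σ (3y+5)·P(Y=y)
 = (-1)·1/4 + 2·1/3 + 5·1/6 + 8·1/4
 = (-1/4) + 2/3 + 5/6 + 2
 = 13/4

3.25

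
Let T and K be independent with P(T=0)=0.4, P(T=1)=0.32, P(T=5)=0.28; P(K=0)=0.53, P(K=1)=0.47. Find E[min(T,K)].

0.282

E[min(T,K)] = Σ_t Σ_k min(t,k) · P(T=t)P(K=k)
 = 0·0.212 + 0·0.188 + 0·0.1696 + 1·0.1504 + 0·0.1484 + 1·0.1316
 = 0 + 0 + 0 + 0.1504 + 0 + 0.1316
 = 0.282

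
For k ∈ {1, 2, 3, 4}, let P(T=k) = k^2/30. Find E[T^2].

11.8

E[T^2] = Σ t^2·P(T=t)
 = 1·1/30 + 4·2/15 + 9·3/10 + 16·8/15
 = 1/30 + 8/15 + 27/10 + 128/15
 = 59/5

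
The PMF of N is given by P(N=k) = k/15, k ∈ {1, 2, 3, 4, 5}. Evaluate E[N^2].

E[N^2] = Σ n^2·P(N=n)
 = 1·1/15 + 4·2/15 + 9·1/5 + 16·4/15 + 25·1/3
 = 1/15 + 8/15 + 9/5 + 64/15 + 25/3
 = 15

15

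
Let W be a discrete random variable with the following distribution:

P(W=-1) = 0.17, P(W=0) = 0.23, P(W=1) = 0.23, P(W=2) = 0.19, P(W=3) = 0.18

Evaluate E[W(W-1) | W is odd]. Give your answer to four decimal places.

2.4483

P(W is odd) = 0.17 + 0.23 + 0.18 = 0.58.
E[W(W-1) | W is odd] = [2·0.17 + 0·0.23 + 6·0.18] / 0.58
 = 1.42 / 0.58
 = 71/29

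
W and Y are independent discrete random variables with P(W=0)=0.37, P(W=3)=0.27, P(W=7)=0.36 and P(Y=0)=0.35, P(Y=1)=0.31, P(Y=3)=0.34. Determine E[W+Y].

E[W+Y] = Σ_w Σ_y (w+y) · P(W=w)P(Y=y)
 = 0·0.1295 + 1·0.1147 + 3·0.1258 + 3·0.0945 + 4·0.0837 + 6·0.0918 + 7·0.126 + 8·0.1116 + 10·0.1224
 = 0 + 0.1147 + 0.3774 + 0.2835 + 0.3348 + 0.5508 + 0.882 + 0.8928 + 1.224
 = 4.66

4.66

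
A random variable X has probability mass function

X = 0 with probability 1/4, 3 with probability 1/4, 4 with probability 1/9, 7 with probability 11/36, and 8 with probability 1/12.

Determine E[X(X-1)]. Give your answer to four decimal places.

E[X(X-1)] = Σ x(x-1)·P(X=x)
 = 0·1/4 + 6·1/4 + 12·1/9 + 42·11/36 + 56·1/12
 = 0 + 3/2 + 4/3 + 77/6 + 14/3
 = 61/3

20.3333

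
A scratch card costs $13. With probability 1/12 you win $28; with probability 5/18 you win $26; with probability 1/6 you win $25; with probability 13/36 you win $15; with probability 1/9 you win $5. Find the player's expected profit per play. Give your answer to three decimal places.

6.694

E[payout] = 28·1/12 + 26·5/18 + 25·1/6 + 15·13/36 + 5·1/9
 = 7/3 + 65/9 + 25/6 + 65/12 + 5/9
 = 709/36
Net = 709/36 - 13 = 241/36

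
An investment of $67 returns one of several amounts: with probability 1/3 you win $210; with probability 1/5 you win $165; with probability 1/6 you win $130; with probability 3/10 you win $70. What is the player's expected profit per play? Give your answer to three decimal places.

78.667

E[payout] = 210·1/3 + 165·1/5 + 130·1/6 + 70·3/10
 = 70 + 33 + 65/3 + 21
 = 437/3
Net = 437/3 - 67 = 236/3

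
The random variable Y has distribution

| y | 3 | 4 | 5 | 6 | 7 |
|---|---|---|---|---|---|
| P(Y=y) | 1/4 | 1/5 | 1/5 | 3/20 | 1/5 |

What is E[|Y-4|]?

1.35

E[|Y-4|] = Σ |y-4|·P(Y=y)
 = 1·1/4 + 0·1/5 + 1·1/5 + 2·3/20 + 3·1/5
 = 1/4 + 0 + 1/5 + 3/10 + 3/5
 = 27/20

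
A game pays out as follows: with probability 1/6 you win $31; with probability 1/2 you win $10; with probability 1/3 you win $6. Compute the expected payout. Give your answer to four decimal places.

12.1667

E[payout] = 31·1/6 + 10·1/2 + 6·1/3
 = 31/6 + 5 + 2
 = 73/6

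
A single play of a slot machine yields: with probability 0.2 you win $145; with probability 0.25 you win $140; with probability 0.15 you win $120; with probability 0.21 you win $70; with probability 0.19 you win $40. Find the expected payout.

104.3

E[payout] = 145·0.2 + 140·0.25 + 120·0.15 + 70·0.21 + 40·0.19
 = 29 + 35 + 18 + 14.7 + 7.6
 = 104.3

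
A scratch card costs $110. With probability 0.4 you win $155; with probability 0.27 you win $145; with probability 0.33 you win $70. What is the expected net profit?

14.25

E[payout] = 155·0.4 + 145·0.27 + 70·0.33
 = 62 + 39.15 + 23.1
 = 124.25
Net = 124.25 - 110 = 14.25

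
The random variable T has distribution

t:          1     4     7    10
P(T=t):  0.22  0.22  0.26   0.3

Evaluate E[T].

E[T] = Σ t·P(T=t)
 = 1·0.22 + 4·0.22 + 7·0.26 + 10·0.3
 = 0.22 + 0.88 + 1.82 + 3
 = 5.92

5.92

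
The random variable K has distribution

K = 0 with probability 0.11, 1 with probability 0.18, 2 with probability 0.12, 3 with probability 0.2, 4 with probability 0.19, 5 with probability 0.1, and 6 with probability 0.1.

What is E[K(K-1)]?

E[K(K-1)] = Σ k(k-1)·P(K=k)
 = 0·0.11 + 0·0.18 + 2·0.12 + 6·0.2 + 12·0.19 + 20·0.1 + 30·0.1
 = 0 + 0 + 0.24 + 1.2 + 2.28 + 2 + 3
 = 8.72

8.72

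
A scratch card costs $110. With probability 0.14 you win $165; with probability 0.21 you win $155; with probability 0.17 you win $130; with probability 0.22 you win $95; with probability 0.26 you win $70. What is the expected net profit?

6.85

E[payout] = 165·0.14 + 155·0.21 + 130·0.17 + 95·0.22 + 70·0.26
 = 23.1 + 32.55 + 22.1 + 20.9 + 18.2
 = 116.85
Net = 116.85 - 110 = 6.85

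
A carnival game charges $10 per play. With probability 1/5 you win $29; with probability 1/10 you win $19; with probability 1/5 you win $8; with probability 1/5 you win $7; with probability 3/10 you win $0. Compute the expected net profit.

E[payout] = 29·1/5 + 19·1/10 + 8·1/5 + 7·1/5 + 0·3/10
 = 29/5 + 19/10 + 8/5 + 7/5 + 0
 = 107/10
Net = 107/10 - 10 = 7/10

0.7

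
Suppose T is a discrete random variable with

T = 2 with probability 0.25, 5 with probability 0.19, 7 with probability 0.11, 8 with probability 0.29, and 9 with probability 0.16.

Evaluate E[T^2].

E[T^2] = Σ t^2·P(T=t)
 = 4·0.25 + 25·0.19 + 49·0.11 + 64·0.29 + 81·0.16
 = 1 + 4.75 + 5.39 + 18.56 + 12.96
 = 42.66

42.66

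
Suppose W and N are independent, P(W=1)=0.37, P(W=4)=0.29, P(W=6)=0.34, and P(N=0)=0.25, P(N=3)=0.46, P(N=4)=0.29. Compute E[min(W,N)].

E[min(W,N)] = Σ_w Σ_n min(w,n) · P(W=w)P(N=n)
 = 0·0.0925 + 1·0.1702 + 1·0.1073 + 0·0.0725 + 3·0.1334 + 4·0.0841 + 0·0.085 + 3·0.1564 + 4·0.0986
 = 0 + 0.1702 + 0.1073 + 0 + 0.4002 + 0.3364 + 0 + 0.4692 + 0.3944
 = 1.8777

1.8777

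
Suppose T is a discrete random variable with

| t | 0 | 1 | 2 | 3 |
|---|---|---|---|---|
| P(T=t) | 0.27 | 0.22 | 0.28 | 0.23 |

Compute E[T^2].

3.41

E[T^2] = Σ t^2·P(T=t)
 = 0·0.27 + 1·0.22 + 4·0.28 + 9·0.23
 = 0 + 0.22 + 1.12 + 2.07
 = 3.41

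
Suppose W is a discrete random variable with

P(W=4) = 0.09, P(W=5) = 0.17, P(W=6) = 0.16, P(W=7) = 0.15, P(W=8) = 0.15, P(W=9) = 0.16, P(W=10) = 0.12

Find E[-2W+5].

-9.12

E[-2W+5] = Σ (-2w+5)·P(W=w)
 = (-3)·0.09 + (-5)·0.17 + (-7)·0.16 + (-9)·0.15 + (-11)·0.15 + (-13)·0.16 + (-15)·0.12
 = (-0.27) + (-0.85) + (-1.12) + (-1.35) + (-1.65) + (-2.08) + (-1.8)
 = -9.12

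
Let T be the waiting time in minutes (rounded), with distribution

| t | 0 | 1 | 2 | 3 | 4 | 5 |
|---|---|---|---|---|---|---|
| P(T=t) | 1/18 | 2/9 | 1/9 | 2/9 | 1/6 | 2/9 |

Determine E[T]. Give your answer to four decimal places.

E[T] = Σ t·P(T=t)
 = 0·1/18 + 1·2/9 + 2·1/9 + 3·2/9 + 4·1/6 + 5·2/9
 = 0 + 2/9 + 2/9 + 2/3 + 2/3 + 10/9
 = 26/9

2.8889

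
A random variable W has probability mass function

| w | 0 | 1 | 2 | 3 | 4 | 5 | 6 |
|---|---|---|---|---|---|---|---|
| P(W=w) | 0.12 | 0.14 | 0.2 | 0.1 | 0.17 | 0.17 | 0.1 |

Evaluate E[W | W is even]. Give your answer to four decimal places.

P(W is even) = 0.12 + 0.2 + 0.17 + 0.1 = 0.59.
E[W | W is even] = [0·0.12 + 2·0.2 + 4·0.17 + 6·0.1] / 0.59
 = 1.68 / 0.59
 = 168/59

2.8475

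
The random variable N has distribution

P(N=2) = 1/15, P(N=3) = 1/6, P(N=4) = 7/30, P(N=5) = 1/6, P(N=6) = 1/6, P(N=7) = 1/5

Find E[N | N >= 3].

5

P(N >= 3) = 1/6 + 7/30 + 1/6 + 1/6 + 1/5 = 14/15.
E[N | N >= 3] = [3·1/6 + 4·7/30 + 5·1/6 + 6·1/6 + 7·1/5] / (14/15)
 = 14/3 / (14/15)
 = 5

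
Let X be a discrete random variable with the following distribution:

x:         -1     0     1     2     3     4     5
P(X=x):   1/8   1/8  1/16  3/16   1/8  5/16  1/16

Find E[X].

2.25

E[X] = Σ x·P(X=x)
 = (-1)·1/8 + 0·1/8 + 1·1/16 + 2·3/16 + 3·1/8 + 4·5/16 + 5·1/16
 = (-1/8) + 0 + 1/16 + 3/8 + 3/8 + 5/4 + 5/16
 = 9/4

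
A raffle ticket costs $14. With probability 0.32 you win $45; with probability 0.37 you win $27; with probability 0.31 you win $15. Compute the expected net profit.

E[payout] = 45·0.32 + 27·0.37 + 15·0.31
 = 14.4 + 9.99 + 4.65
 = 29.04
Net = 29.04 - 14 = 15.04

15.04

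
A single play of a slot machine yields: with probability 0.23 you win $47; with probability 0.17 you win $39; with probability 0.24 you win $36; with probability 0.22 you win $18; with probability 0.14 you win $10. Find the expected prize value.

E[payout] = 47·0.23 + 39·0.17 + 36·0.24 + 18·0.22 + 10·0.14
 = 10.81 + 6.63 + 8.64 + 3.96 + 1.4
 = 31.44

31.44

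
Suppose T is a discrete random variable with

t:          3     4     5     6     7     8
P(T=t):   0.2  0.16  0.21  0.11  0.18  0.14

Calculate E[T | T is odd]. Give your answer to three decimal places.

P(T is odd) = 0.2 + 0.21 + 0.18 = 0.59.
E[T | T is odd] = [3·0.2 + 5·0.21 + 7·0.18] / 0.59
 = 2.91 / 0.59
 = 291/59

4.932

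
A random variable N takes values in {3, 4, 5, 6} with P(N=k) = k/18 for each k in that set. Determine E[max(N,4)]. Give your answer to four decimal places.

4.9444

E[max(N,4)] = Σ max(n,4)·P(N=n)
 = 4·1/6 + 4·2/9 + 5·5/18 + 6·1/3
 = 2/3 + 8/9 + 25/18 + 2
 = 89/18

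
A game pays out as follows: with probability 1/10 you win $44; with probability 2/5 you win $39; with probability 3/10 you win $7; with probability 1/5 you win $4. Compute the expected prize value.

E[payout] = 44·1/10 + 39·2/5 + 7·3/10 + 4·1/5
 = 22/5 + 78/5 + 21/10 + 4/5
 = 229/10

22.9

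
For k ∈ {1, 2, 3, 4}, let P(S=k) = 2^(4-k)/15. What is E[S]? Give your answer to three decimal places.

E[S] = Σ s·P(S=s)
 = 1·8/15 + 2·4/15 + 3·2/15 + 4·1/15
 = 8/15 + 8/15 + 2/5 + 4/15
 = 26/15

1.733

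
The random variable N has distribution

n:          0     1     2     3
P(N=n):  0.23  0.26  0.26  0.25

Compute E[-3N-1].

E[-3N-1] = Σ (-3n-1)·P(N=n)
 = (-1)·0.23 + (-4)·0.26 + (-7)·0.26 + (-10)·0.25
 = (-0.23) + (-1.04) + (-1.82) + (-2.5)
 = -5.59

-5.59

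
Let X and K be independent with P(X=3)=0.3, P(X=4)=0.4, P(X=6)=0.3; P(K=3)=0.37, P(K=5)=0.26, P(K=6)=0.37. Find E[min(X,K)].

E[min(X,K)] = Σ_x Σ_k min(x,k) · P(X=x)P(K=k)
 = 3·0.111 + 3·0.078 + 3·0.111 + 3·0.148 + 4·0.104 + 4·0.148 + 3·0.111 + 5·0.078 + 6·0.111
 = 0.333 + 0.234 + 0.333 + 0.444 + 0.416 + 0.592 + 0.333 + 0.39 + 0.666
 = 3.741

3.741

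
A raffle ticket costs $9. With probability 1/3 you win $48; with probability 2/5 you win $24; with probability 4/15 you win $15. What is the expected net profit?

E[payout] = 48·1/3 + 24·2/5 + 15·4/15
 = 16 + 48/5 + 4
 = 148/5
Net = 148/5 - 9 = 103/5

20.6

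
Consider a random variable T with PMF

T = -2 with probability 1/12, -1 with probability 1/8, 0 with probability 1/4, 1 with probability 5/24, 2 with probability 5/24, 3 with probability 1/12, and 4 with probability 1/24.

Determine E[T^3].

6

E[T^3] = Σ t^3·P(T=t)
 = (-8)·1/12 + (-1)·1/8 + 0·1/4 + 1·5/24 + 8·5/24 + 27·1/12 + 64·1/24
 = (-2/3) + (-1/8) + 0 + 5/24 + 5/3 + 9/4 + 8/3
 = 6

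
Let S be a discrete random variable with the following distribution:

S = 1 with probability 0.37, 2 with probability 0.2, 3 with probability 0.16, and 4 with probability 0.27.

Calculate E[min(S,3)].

2.06

E[min(S,3)] = Σ min(s,3)·P(S=s)
 = 1·0.37 + 2·0.2 + 3·0.16 + 3·0.27
 = 0.37 + 0.4 + 0.48 + 0.81
 = 2.06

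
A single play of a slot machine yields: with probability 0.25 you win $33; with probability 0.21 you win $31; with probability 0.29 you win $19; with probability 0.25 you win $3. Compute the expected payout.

21.02

E[payout] = 33·0.25 + 31·0.21 + 19·0.29 + 3·0.25
 = 8.25 + 6.51 + 5.51 + 0.75
 = 21.02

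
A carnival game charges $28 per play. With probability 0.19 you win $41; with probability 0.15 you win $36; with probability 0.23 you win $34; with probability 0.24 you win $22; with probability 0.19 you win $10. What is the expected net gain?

E[payout] = 41·0.19 + 36·0.15 + 34·0.23 + 22·0.24 + 10·0.19
 = 7.79 + 5.4 + 7.82 + 5.28 + 1.9
 = 28.19
Net = 28.19 - 28 = 0.19

0.19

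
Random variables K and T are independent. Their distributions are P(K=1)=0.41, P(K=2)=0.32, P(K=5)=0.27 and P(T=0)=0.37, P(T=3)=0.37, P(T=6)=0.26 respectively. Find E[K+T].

E[K+T] = Σ_k Σ_t (k+t) · P(K=k)P(T=t)
 = 1·0.1517 + 4·0.1517 + 7·0.1066 + 2·0.1184 + 5·0.1184 + 8·0.0832 + 5·0.0999 + 8·0.0999 + 11·0.0702
 = 0.1517 + 0.6068 + 0.7462 + 0.2368 + 0.592 + 0.6656 + 0.4995 + 0.7992 + 0.7722
 = 5.07

5.07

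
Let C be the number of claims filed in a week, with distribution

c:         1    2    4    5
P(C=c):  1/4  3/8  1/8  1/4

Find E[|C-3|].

E[|C-3|] = Σ |c-3|·P(C=c)
 = 2·1/4 + 1·3/8 + 1·1/8 + 2·1/4
 = 1/2 + 3/8 + 1/8 + 1/2
 = 3/2

1.5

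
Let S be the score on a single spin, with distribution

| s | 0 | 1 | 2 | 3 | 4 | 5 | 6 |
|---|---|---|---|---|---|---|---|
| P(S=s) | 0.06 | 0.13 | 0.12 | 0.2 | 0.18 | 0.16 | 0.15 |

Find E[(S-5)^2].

5.79

E[(S-5)^2] = Σ (s-5)^2·P(S=s)
 = 25·0.06 + 16·0.13 + 9·0.12 + 4·0.2 + 1·0.18 + 0·0.16 + 1·0.15
 = 1.5 + 2.08 + 1.08 + 0.8 + 0.18 + 0 + 0.15
 = 5.79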